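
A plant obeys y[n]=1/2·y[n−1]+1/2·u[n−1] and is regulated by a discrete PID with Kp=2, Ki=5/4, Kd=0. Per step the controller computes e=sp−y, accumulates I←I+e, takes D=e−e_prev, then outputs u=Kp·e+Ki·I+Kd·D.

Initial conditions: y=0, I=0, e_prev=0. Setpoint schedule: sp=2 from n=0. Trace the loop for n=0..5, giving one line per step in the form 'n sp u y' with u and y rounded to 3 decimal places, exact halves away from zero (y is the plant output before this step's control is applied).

(exact arithmetic carried between steps; '≈' marks a value shown rounded to 6 d.p. or computed from one; I and e_prev carry over from the previous line; the table rounds u and y to 3 d.p., halves away from zero)
n=0: y=0, sp=2, e=sp−y=2; I=2, D=e−e_prev=2; u=2·2+5/4·2+0·2=6.5; next y=1/2·0+1/2·6.5=3.25
n=1: y=3.25, sp=2, e=sp−y=-1.25; I=0.75, D=e−e_prev=-3.25; u=2·(-1.25)+5/4·0.75+0·(-3.25)=-1.5625; next y=1/2·3.25+1/2·(-1.5625)=0.84375
n=2: y=0.84375, sp=2, e=sp−y=1.15625; I=1.90625, D=e−e_prev=2.40625; u=2·1.15625+5/4·1.90625+0·2.40625≈4.695313; next y=1/2·0.84375+1/2·4.695313≈2.769531
n=3: y≈2.769531, sp=2, e=sp−y≈-0.769531; I≈1.136719, D=e−e_prev≈-1.925781; u=2·(-0.769531)+5/4·1.136719+0·(-1.925781)≈-0.118164; next y=1/2·2.769531+1/2·(-0.118164)≈1.325684
n=4: y≈1.325684, sp=2, e=sp−y≈0.674316; I≈1.811035, D=e−e_prev≈1.443848; u=2·0.674316+5/4·1.811035+0·1.443848≈3.612427; next y=1/2·1.325684+1/2·3.612427≈2.469055
n=5: y≈2.469055, sp=2, e=sp−y≈-0.469055; I≈1.341980, D=e−e_prev≈-1.143372; u=2·(-0.469055)+5/4·1.341980+0·(-1.143372)≈0.739365; next y=1/2·2.469055+1/2·0.739365≈1.604210

0 2 6.500 0.000
1 2 -1.563 3.250
2 2 4.695 0.844
3 2 -0.118 2.770
4 2 3.612 1.326
5 2 0.739 2.469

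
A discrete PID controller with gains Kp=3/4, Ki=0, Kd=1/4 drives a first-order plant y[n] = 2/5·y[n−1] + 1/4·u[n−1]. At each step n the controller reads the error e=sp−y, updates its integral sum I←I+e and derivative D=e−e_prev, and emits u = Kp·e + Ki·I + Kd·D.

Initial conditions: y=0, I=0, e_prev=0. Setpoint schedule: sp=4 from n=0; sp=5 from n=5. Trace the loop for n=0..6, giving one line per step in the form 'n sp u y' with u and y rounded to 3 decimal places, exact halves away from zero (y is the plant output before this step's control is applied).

(exact arithmetic carried between steps; '≈' marks a value shown rounded to 6 d.p. or computed from one; I and e_prev carry over from the previous line; the table rounds u and y to 3 d.p., halves away from zero)
n=0: y=0, sp=4, e=sp−y=4; I=4, D=e−e_prev=4; u=3/4·4+0·4+1/4·4=4; next y=2/5·0+1/4·4=1
n=1: y=1, sp=4, e=sp−y=3; I=7, D=e−e_prev=-1; u=3/4·3+0·7+1/4·(-1)=2; next y=2/5·1+1/4·2=0.9
n=2: y=0.9, sp=4, e=sp−y=3.1; I=10.1, D=e−e_prev=0.1; u=3/4·3.1+0·10.1+1/4·0.1=2.35; next y=2/5·0.9+1/4·2.35=0.9475
n=3: y=0.9475, sp=4, e=sp−y=3.0525; I=13.1525, D=e−e_prev=-0.0475; u=3/4·3.0525+0·13.1525+1/4·(-0.0475)=2.2775; next y=2/5·0.9475+1/4·2.2775=0.948375
n=4: y=0.948375, sp=4, e=sp−y=3.051625; I=16.204125, D=e−e_prev=-0.000875; u=3/4·3.051625+0·16.204125+1/4·(-0.000875)=2.2885; next y=2/5·0.948375+1/4·2.2885=0.951475
n=5: y=0.951475, sp=5, e=sp−y=4.048525; I=20.25265, D=e−e_prev=0.9969; u=3/4·4.048525+0·20.25265+1/4·0.9969≈3.285619; next y=2/5·0.951475+1/4·3.285619≈1.201995
n=6: y≈1.201995, sp=5, e=sp−y≈3.798005; I≈24.050655, D=e−e_prev≈-0.250520; u=3/4·3.798005+0·24.050655+1/4·(-0.250520)≈2.785874; next y=2/5·1.201995+1/4·2.785874≈1.177266

0 4 4.000 0.000
1 4 2.000 1.000
2 4 2.350 0.900
3 4 2.278 0.948
4 4 2.289 0.948
5 5 3.286 0.951
6 5 2.786 1.202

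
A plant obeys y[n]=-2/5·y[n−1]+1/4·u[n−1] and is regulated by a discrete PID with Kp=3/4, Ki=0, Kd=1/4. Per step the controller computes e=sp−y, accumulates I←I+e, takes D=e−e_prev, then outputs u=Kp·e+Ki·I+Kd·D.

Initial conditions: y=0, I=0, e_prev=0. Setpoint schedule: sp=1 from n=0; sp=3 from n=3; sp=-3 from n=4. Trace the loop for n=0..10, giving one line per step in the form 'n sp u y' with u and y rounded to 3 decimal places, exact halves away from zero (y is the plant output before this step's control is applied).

0 1 1.000 0.000
1 1 0.500 0.250
2 1 0.788 0.025
3 3 2.569 0.187
4 -3 -4.271 0.568
5 -3 -0.813 -1.295
6 -3 -2.888 0.315
7 -3 -1.323 -0.848
8 -3 -2.470 0.008
9 -3 -1.627 -0.621
10 -3 -2.247 -0.158

(exact arithmetic carried between steps; '≈' marks a value shown rounded to 6 d.p. or computed from one; I and e_prev carry over from the previous line; the table rounds u and y to 3 d.p., halves away from zero)
n=0: y=0, sp=1, e=sp−y=1; I=1, D=e−e_prev=1; u=3/4·1+0·1+1/4·1=1; next y=-2/5·0+1/4·1=0.25
n=1: y=0.25, sp=1, e=sp−y=0.75; I=1.75, D=e−e_prev=-0.25; u=3/4·0.75+0·1.75+1/4·(-0.25)=0.5; next y=-2/5·0.25+1/4·0.5=0.025
n=2: y=0.025, sp=1, e=sp−y=0.975; I=2.725, D=e−e_prev=0.225; u=3/4·0.975+0·2.725+1/4·0.225=0.7875; next y=-2/5·0.025+1/4·0.7875=0.186875
n=3: y=0.186875, sp=3, e=sp−y=2.813125; I=5.538125, D=e−e_prev=1.838125; u=3/4·2.813125+0·5.538125+1/4·1.838125=2.569375; next y=-2/5·0.186875+1/4·2.569375≈0.567594
n=4: y≈0.567594, sp=-3, e=sp−y≈-3.567594; I≈1.970531, D=e−e_prev≈-6.380719; u=3/4·(-3.567594)+0·1.970531+1/4·(-6.380719)≈-4.270875; next y=-2/5·0.567594+1/4·(-4.270875)≈-1.294756
n=5: y≈-1.294756, sp=-3, e=sp−y≈-1.705244; I≈0.265288, D=e−e_prev≈1.86235; u=3/4·(-1.705244)+0·0.265288+1/4·1.86235≈-0.813345; next y=-2/5·(-1.294756)+1/4·(-0.813345)≈0.314566
n=6: y≈0.314566, sp=-3, e=sp−y≈-3.314566; I≈-3.049279, D=e−e_prev≈-1.609322; u=3/4·(-3.314566)+0·(-3.049279)+1/4·(-1.609322)≈-2.888255; next y=-2/5·0.314566+1/4·(-2.888255)≈-0.847890
n=7: y≈-0.847890, sp=-3, e=sp−y≈-2.152110; I≈-5.201388, D=e−e_prev≈1.162456; u=3/4·(-2.152110)+0·(-5.201388)+1/4·1.162456≈-1.323468; next y=-2/5·(-0.847890)+1/4·(-1.323468)≈0.008289
n=8: y≈0.008289, sp=-3, e=sp−y≈-3.008289; I≈-8.209677, D=e−e_prev≈-0.856179; u=3/4·(-3.008289)+0·(-8.209677)+1/4·(-0.856179)≈-2.470262; next y=-2/5·0.008289+1/4·(-2.470262)≈-0.620881
n=9: y≈-0.620881, sp=-3, e=sp−y≈-2.379119; I≈-10.588796, D=e−e_prev≈0.629170; u=3/4·(-2.379119)+0·(-10.588796)+1/4·0.629170≈-1.627047; next y=-2/5·(-0.620881)+1/4·(-1.627047)≈-0.158409
n=10: y≈-0.158409, sp=-3, e=sp−y≈-2.841591; I≈-13.430387, D=e−e_prev≈-0.462472; u=3/4·(-2.841591)+0·(-13.430387)+1/4·(-0.462472)≈-2.246811; next y=-2/5·(-0.158409)+1/4·(-2.246811)≈-0.498339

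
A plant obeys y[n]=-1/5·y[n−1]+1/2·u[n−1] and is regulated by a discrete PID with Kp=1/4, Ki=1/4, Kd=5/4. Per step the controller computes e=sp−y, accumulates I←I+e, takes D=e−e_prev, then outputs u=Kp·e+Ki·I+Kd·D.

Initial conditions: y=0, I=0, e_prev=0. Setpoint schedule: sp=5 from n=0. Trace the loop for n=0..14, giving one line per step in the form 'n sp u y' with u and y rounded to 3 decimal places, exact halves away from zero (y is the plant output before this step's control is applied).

(exact arithmetic carried between steps; '≈' marks a value shown rounded to 6 d.p. or computed from one; I and e_prev carry over from the previous line; the table rounds u and y to 3 d.p., halves away from zero)
n=0: y=0, sp=5, e=sp−y=5; I=5, D=e−e_prev=5; u=1/4·5+1/4·5+5/4·5=8.75; next y=-1/5·0+1/2·8.75=4.375
n=1: y=4.375, sp=5, e=sp−y=0.625; I=5.625, D=e−e_prev=-4.375; u=1/4·0.625+1/4·5.625+5/4·(-4.375)=-3.90625; next y=-1/5·4.375+1/2·(-3.90625)=-2.828125
n=2: y=-2.828125, sp=5, e=sp−y=7.828125; I=13.453125, D=e−e_prev=7.203125; u=1/4·7.828125+1/4·13.453125+5/4·7.203125≈14.324219; next y=-1/5·(-2.828125)+1/2·14.324219≈7.727734
n=3: y≈7.727734, sp=5, e=sp−y≈-2.727734; I≈10.725391, D=e−e_prev≈-10.555859; u=1/4·(-2.727734)+1/4·10.725391+5/4·(-10.555859)≈-11.195410; next y=-1/5·7.727734+1/2·(-11.195410)≈-7.143252
n=4: y≈-7.143252, sp=5, e=sp−y≈12.143252; I≈22.868643, D=e−e_prev≈14.870986; u=1/4·12.143252+1/4·22.868643+5/4·14.870986≈27.341707; next y=-1/5·(-7.143252)+1/2·27.341707≈15.099504
n=5: y≈15.099504, sp=5, e=sp−y≈-10.099504; I≈12.769139, D=e−e_prev≈-22.242756; u=1/4·(-10.099504)+1/4·12.769139+5/4·(-22.242756)≈-27.136036; next y=-1/5·15.099504+1/2·(-27.136036)≈-16.587919
n=6: y≈-16.587919, sp=5, e=sp−y≈21.587919; I≈34.357058, D=e−e_prev≈31.687422; u=1/4·21.587919+1/4·34.357058+5/4·31.687422≈53.595522; next y=-1/5·(-16.587919)+1/2·53.595522≈30.115345
n=7: y≈30.115345, sp=5, e=sp−y≈-25.115345; I≈9.241713, D=e−e_prev≈-46.703263; u=1/4·(-25.115345)+1/4·9.241713+5/4·(-46.703263)≈-62.347487; next y=-1/5·30.115345+1/2·(-62.347487)≈-37.196812
n=8: y≈-37.196812, sp=5, e=sp−y≈42.196812; I≈51.438525, D=e−e_prev≈67.312157; u=1/4·42.196812+1/4·51.438525+5/4·67.312157≈107.549031; next y=-1/5·(-37.196812)+1/2·107.549031≈61.213878
n=9: y≈61.213878, sp=5, e=sp−y≈-56.213878; I≈-4.775353, D=e−e_prev≈-98.410690; u=1/4·(-56.213878)+1/4·(-4.775353)+5/4·(-98.410690)≈-138.260670; next y=-1/5·61.213878+1/2·(-138.260670)≈-81.373111
n=10: y≈-81.373111, sp=5, e=sp−y≈86.373111; I≈81.597758, D=e−e_prev≈142.586989; u=1/4·86.373111+1/4·81.597758+5/4·142.586989≈220.226453; next y=-1/5·(-81.373111)+1/2·220.226453≈126.387849
n=11: y≈126.387849, sp=5, e=sp−y≈-121.387849; I≈-39.790090, D=e−e_prev≈-207.760959; u=1/4·(-121.387849)+1/4·(-39.790090)+5/4·(-207.760959)≈-299.995684; next y=-1/5·126.387849+1/2·(-299.995684)≈-175.275412
n=12: y≈-175.275412, sp=5, e=sp−y≈180.275412; I≈140.485321, D=e−e_prev≈301.663260; u=1/4·180.275412+1/4·140.485321+5/4·301.663260≈457.269259; next y=-1/5·(-175.275412)+1/2·457.269259≈263.689712
n=13: y≈263.689712, sp=5, e=sp−y≈-258.689712; I≈-118.204390, D=e−e_prev≈-438.965124; u=1/4·(-258.689712)+1/4·(-118.204390)+5/4·(-438.965124)≈-642.929930; next y=-1/5·263.689712+1/2·(-642.929930)≈-374.202907
n=14: y≈-374.202907, sp=5, e=sp−y≈379.202907; I≈260.998517, D=e−e_prev≈637.892619; u=1/4·379.202907+1/4·260.998517+5/4·637.892619≈957.416130; next y=-1/5·(-374.202907)+1/2·957.416130≈553.548646

0 5 8.750 0.000
1 5 -3.906 4.375
2 5 14.324 -2.828
3 5 -11.195 7.728
4 5 27.342 -7.143
5 5 -27.136 15.100
6 5 53.596 -16.588
7 5 -62.347 30.115
8 5 107.549 -37.197
9 5 -138.261 61.214
10 5 220.226 -81.373
11 5 -299.996 126.388
12 5 457.269 -175.275
13 5 -642.930 263.690
14 5 957.416 -374.203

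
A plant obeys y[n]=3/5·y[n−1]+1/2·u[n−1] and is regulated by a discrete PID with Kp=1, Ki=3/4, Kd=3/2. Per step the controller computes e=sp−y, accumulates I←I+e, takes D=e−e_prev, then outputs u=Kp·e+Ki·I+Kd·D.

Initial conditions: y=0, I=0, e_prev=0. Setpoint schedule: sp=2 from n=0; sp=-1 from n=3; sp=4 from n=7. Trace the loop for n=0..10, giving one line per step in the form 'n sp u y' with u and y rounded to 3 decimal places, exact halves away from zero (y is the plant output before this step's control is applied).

(exact arithmetic carried between steps; '≈' marks a value shown rounded to 6 d.p. or computed from one; I and e_prev carry over from the previous line; the table rounds u and y to 3 d.p., halves away from zero)
n=0: y=0, sp=2, e=sp−y=2; I=2, D=e−e_prev=2; u=1·2+3/4·2+3/2·2=6.5; next y=3/5·0+1/2·6.5=3.25
n=1: y=3.25, sp=2, e=sp−y=-1.25; I=0.75, D=e−e_prev=-3.25; u=1·(-1.25)+3/4·0.75+3/2·(-3.25)=-5.5625; next y=3/5·3.25+1/2·(-5.5625)=-0.83125
n=2: y=-0.83125, sp=2, e=sp−y=2.83125; I=3.58125, D=e−e_prev=4.08125; u=1·2.83125+3/4·3.58125+3/2·4.08125≈11.639063; next y=3/5·(-0.83125)+1/2·11.639063≈5.320781
n=3: y≈5.320781, sp=-1, e=sp−y≈-6.320781; I≈-2.739531, D=e−e_prev≈-9.152031; u=1·(-6.320781)+3/4·(-2.739531)+3/2·(-9.152031)≈-22.103477; next y=3/5·5.320781+1/2·(-22.103477)≈-7.859270
n=4: y≈-7.859270, sp=-1, e=sp−y≈6.859270; I≈4.119738, D=e−e_prev≈13.180051; u=1·6.859270+3/4·4.119738+3/2·13.180051≈29.719149; next y=3/5·(-7.859270)+1/2·29.719149≈10.144013
n=5: y≈10.144013, sp=-1, e=sp−y≈-11.144013; I≈-7.024275, D=e−e_prev≈-18.003283; u=1·(-11.144013)+3/4·(-7.024275)+3/2·(-18.003283)≈-43.417143; next y=3/5·10.144013+1/2·(-43.417143)≈-15.622164
n=6: y≈-15.622164, sp=-1, e=sp−y≈14.622164; I≈7.597889, D=e−e_prev≈25.766177; u=1·14.622164+3/4·7.597889+3/2·25.766177≈58.969845; next y=3/5·(-15.622164)+1/2·58.969845≈20.111624
n=7: y≈20.111624, sp=4, e=sp−y≈-16.111624; I≈-8.513736, D=e−e_prev≈-30.733788; u=1·(-16.111624)+3/4·(-8.513736)+3/2·(-30.733788)≈-68.597608; next y=3/5·20.111624+1/2·(-68.597608)≈-22.231829
n=8: y≈-22.231829, sp=4, e=sp−y≈26.231829; I≈17.718094, D=e−e_prev≈42.343454; u=1·26.231829+3/4·17.718094+3/2·42.343454≈103.035581; next y=3/5·(-22.231829)+1/2·103.035581≈38.178693
n=9: y≈38.178693, sp=4, e=sp−y≈-34.178693; I≈-16.460599, D=e−e_prev≈-60.410522; u=1·(-34.178693)+3/4·(-16.460599)+3/2·(-60.410522)≈-137.139925; next y=3/5·38.178693+1/2·(-137.139925)≈-45.662747
n=10: y≈-45.662747, sp=4, e=sp−y≈49.662747; I≈33.202148, D=e−e_prev≈83.841439; u=1·49.662747+3/4·33.202148+3/2·83.841439≈200.326517; next y=3/5·(-45.662747)+1/2·200.326517≈72.765610

0 2 6.500 0.000
1 2 -5.563 3.250
2 2 11.639 -0.831
3 -1 -22.103 5.321
4 -1 29.719 -7.859
5 -1 -43.417 10.144
6 -1 58.970 -15.622
7 4 -68.598 20.112
8 4 103.036 -22.232
9 4 -137.140 38.179
10 4 200.327 -45.663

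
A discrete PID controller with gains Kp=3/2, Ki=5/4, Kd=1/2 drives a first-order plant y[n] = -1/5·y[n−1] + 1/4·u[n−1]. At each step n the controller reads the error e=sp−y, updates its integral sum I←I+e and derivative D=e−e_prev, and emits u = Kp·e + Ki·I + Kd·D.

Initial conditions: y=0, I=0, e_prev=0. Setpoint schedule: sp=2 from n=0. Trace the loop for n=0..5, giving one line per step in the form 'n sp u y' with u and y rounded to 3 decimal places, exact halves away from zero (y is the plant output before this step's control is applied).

(exact arithmetic carried between steps; '≈' marks a value shown rounded to 6 d.p. or computed from one; I and e_prev carry over from the previous line; the table rounds u and y to 3 d.p., halves away from zero)
n=0: y=0, sp=2, e=sp−y=2; I=2, D=e−e_prev=2; u=3/2·2+5/4·2+1/2·2=6.5; next y=-1/5·0+1/4·6.5=1.625
n=1: y=1.625, sp=2, e=sp−y=0.375; I=2.375, D=e−e_prev=-1.625; u=3/2·0.375+5/4·2.375+1/2·(-1.625)=2.71875; next y=-1/5·1.625+1/4·2.71875≈0.354688
n=2: y≈0.354688, sp=2, e=sp−y≈1.645313; I≈4.020313, D=e−e_prev≈1.270313; u=3/2·1.645313+5/4·4.020313+1/2·1.270313≈8.128516; next y=-1/5·0.354688+1/4·8.128516≈1.961191
n=3: y≈1.961191, sp=2, e=sp−y≈0.038809; I≈4.059121, D=e−e_prev≈-1.606504; u=3/2·0.038809+5/4·4.059121+1/2·(-1.606504)≈4.328862; next y=-1/5·1.961191+1/4·4.328862≈0.689977
n=4: y≈0.689977, sp=2, e=sp−y≈1.310023; I≈5.369144, D=e−e_prev≈1.271214; u=3/2·1.310023+5/4·5.369144+1/2·1.271214≈9.312071; next y=-1/5·0.689977+1/4·9.312071≈2.190022
n=5: y≈2.190022, sp=2, e=sp−y≈-0.190022; I≈5.179122, D=e−e_prev≈-1.500045; u=3/2·(-0.190022)+5/4·5.179122+1/2·(-1.500045)≈5.438846; next y=-1/5·2.190022+1/4·5.438846≈0.921707

0 2 6.500 0.000
1 2 2.719 1.625
2 2 8.129 0.355
3 2 4.329 1.961
4 2 9.312 0.690
5 2 5.439 2.190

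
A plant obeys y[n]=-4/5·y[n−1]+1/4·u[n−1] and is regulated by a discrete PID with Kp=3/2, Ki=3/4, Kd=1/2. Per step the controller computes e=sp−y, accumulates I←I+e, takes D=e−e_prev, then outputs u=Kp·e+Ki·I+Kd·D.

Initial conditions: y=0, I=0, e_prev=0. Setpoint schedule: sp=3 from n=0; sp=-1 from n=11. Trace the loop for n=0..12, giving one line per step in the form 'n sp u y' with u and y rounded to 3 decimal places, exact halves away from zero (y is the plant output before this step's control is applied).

0 3 8.250 0.000
1 3 3.328 2.063
2 3 12.984 -0.818
3 3 1.432 3.900
4 3 21.438 -2.762
5 3 -5.984 7.569
6 3 37.337 -7.551
7 3 -25.358 15.375
8 3 70.366 -18.640
9 3 -71.056 32.503
10 3 142.131 -43.767
11 -1 -186.289 70.546
12 -1 296.484 -103.009

(exact arithmetic carried between steps; '≈' marks a value shown rounded to 6 d.p. or computed from one; I and e_prev carry over from the previous line; the table rounds u and y to 3 d.p., halves away from zero)
n=0: y=0, sp=3, e=sp−y=3; I=3, D=e−e_prev=3; u=3/2·3+3/4·3+1/2·3=8.25; next y=-4/5·0+1/4·8.25=2.0625
n=1: y=2.0625, sp=3, e=sp−y=0.9375; I=3.9375, D=e−e_prev=-2.0625; u=3/2·0.9375+3/4·3.9375+1/2·(-2.0625)=3.328125; next y=-4/5·2.0625+1/4·3.328125≈-0.817969
n=2: y≈-0.817969, sp=3, e=sp−y≈3.817969; I≈7.755469, D=e−e_prev≈2.880469; u=3/2·3.817969+3/4·7.755469+1/2·2.880469≈12.983789; next y=-4/5·(-0.817969)+1/4·12.983789≈3.900322
n=3: y≈3.900322, sp=3, e=sp−y≈-0.900322; I≈6.855146, D=e−e_prev≈-4.718291; u=3/2·(-0.900322)+3/4·6.855146+1/2·(-4.718291)≈1.431731; next y=-4/5·3.900322+1/4·1.431731≈-2.762325
n=4: y≈-2.762325, sp=3, e=sp−y≈5.762325; I≈12.617472, D=e−e_prev≈6.662647; u=3/2·5.762325+3/4·12.617472+1/2·6.662647≈21.437915; next y=-4/5·(-2.762325)+1/4·21.437915≈7.569339
n=5: y≈7.569339, sp=3, e=sp−y≈-4.569339; I≈8.048133, D=e−e_prev≈-10.331664; u=3/2·(-4.569339)+3/4·8.048133+1/2·(-10.331664)≈-5.983741; next y=-4/5·7.569339+1/4·(-5.983741)≈-7.551406
n=6: y≈-7.551406, sp=3, e=sp−y≈10.551406; I≈18.599539, D=e−e_prev≈15.120745; u=3/2·10.551406+3/4·18.599539+1/2·15.120745≈37.337136; next y=-4/5·(-7.551406)+1/4·37.337136≈15.375409
n=7: y≈15.375409, sp=3, e=sp−y≈-12.375409; I≈6.224130, D=e−e_prev≈-22.926815; u=3/2·(-12.375409)+3/4·6.224130+1/2·(-22.926815)≈-25.358423; next y=-4/5·15.375409+1/4·(-25.358423)≈-18.639933
n=8: y≈-18.639933, sp=3, e=sp−y≈21.639933; I≈27.864063, D=e−e_prev≈34.015342; u=3/2·21.639933+3/4·27.864063+1/2·34.015342≈70.365618; next y=-4/5·(-18.639933)+1/4·70.365618≈32.503351
n=9: y≈32.503351, sp=3, e=sp−y≈-29.503351; I≈-1.639288, D=e−e_prev≈-51.143284; u=3/2·(-29.503351)+3/4·(-1.639288)+1/2·(-51.143284)≈-71.056134; next y=-4/5·32.503351+1/4·(-71.056134)≈-43.766714
n=10: y≈-43.766714, sp=3, e=sp−y≈46.766714; I≈45.127426, D=e−e_prev≈76.270065; u=3/2·46.766714+3/4·45.127426+1/2·76.270065≈142.130674; next y=-4/5·(-43.766714)+1/4·142.130674≈70.546040
n=11: y≈70.546040, sp=-1, e=sp−y≈-71.546040; I≈-26.418613, D=e−e_prev≈-118.312754; u=3/2·(-71.546040)+3/4·(-26.418613)+1/2·(-118.312754)≈-186.289397; next y=-4/5·70.546040+1/4·(-186.289397)≈-103.009181
n=12: y≈-103.009181, sp=-1, e=sp−y≈102.009181; I≈75.590568, D=e−e_prev≈173.555221; u=3/2·102.009181+3/4·75.590568+1/2·173.555221≈296.484307; next y=-4/5·(-103.009181)+1/4·296.484307≈156.528422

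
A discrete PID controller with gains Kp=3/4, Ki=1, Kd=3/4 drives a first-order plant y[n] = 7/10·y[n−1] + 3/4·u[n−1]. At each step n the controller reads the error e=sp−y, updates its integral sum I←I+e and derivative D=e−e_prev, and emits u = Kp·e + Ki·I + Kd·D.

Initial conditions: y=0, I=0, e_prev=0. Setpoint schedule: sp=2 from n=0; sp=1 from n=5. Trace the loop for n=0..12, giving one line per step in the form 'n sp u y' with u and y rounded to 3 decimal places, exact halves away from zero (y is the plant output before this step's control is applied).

0 2 5.000 0.000
1 2 -3.875 3.750
2 2 7.266 -0.281
3 2 -7.311 5.252
4 2 11.234 -1.806
5 1 -15.172 7.161
6 1 19.961 -6.366
7 1 -25.020 10.514
8 1 32.924 -11.405
9 1 -41.396 16.710
10 1 54.130 -19.351
11 1 -68.571 27.052
12 1 89.039 -32.492

(exact arithmetic carried between steps; '≈' marks a value shown rounded to 6 d.p. or computed from one; I and e_prev carry over from the previous line; the table rounds u and y to 3 d.p., halves away from zero)
n=0: y=0, sp=2, e=sp−y=2; I=2, D=e−e_prev=2; u=3/4·2+1·2+3/4·2=5; next y=7/10·0+3/4·5=3.75
n=1: y=3.75, sp=2, e=sp−y=-1.75; I=0.25, D=e−e_prev=-3.75; u=3/4·(-1.75)+1·0.25+3/4·(-3.75)=-3.875; next y=7/10·3.75+3/4·(-3.875)=-0.28125
n=2: y=-0.28125, sp=2, e=sp−y=2.28125; I=2.53125, D=e−e_prev=4.03125; u=3/4·2.28125+1·2.53125+3/4·4.03125=7.265625; next y=7/10·(-0.28125)+3/4·7.265625≈5.252344
n=3: y≈5.252344, sp=2, e=sp−y≈-3.252344; I≈-0.721094, D=e−e_prev≈-5.533594; u=3/4·(-3.252344)+1·(-0.721094)+3/4·(-5.533594)≈-7.310547; next y=7/10·5.252344+3/4·(-7.310547)≈-1.806270
n=4: y≈-1.806270, sp=2, e=sp−y≈3.806270; I≈3.085176, D=e−e_prev≈7.058613; u=3/4·3.806270+1·3.085176+3/4·7.058613≈11.233838; next y=7/10·(-1.806270)+3/4·11.233838≈7.160990
n=5: y≈7.160990, sp=1, e=sp−y≈-6.160990; I≈-3.075814, D=e−e_prev≈-9.967259; u=3/4·(-6.160990)+1·(-3.075814)+3/4·(-9.967259)≈-15.172001; next y=7/10·7.160990+3/4·(-15.172001)≈-6.366308
n=6: y≈-6.366308, sp=1, e=sp−y≈7.366308; I≈4.290494, D=e−e_prev≈13.527297; u=3/4·7.366308+1·4.290494+3/4·13.527297≈19.960698; next y=7/10·(-6.366308)+3/4·19.960698≈10.514108
n=7: y≈10.514108, sp=1, e=sp−y≈-9.514108; I≈-5.223614, D=e−e_prev≈-16.880416; u=3/4·(-9.514108)+1·(-5.223614)+3/4·(-16.880416)≈-25.019507; next y=7/10·10.514108+3/4·(-25.019507)≈-11.404754
n=8: y≈-11.404754, sp=1, e=sp−y≈12.404754; I≈7.181140, D=e−e_prev≈21.918862; u=3/4·12.404754+1·7.181140+3/4·21.918862≈32.923853; next y=7/10·(-11.404754)+3/4·32.923853≈16.709562
n=9: y≈16.709562, sp=1, e=sp−y≈-15.709562; I≈-8.528421, D=e−e_prev≈-28.114316; u=3/4·(-15.709562)+1·(-8.528421)+3/4·(-28.114316)≈-41.396330; next y=7/10·16.709562+3/4·(-41.396330)≈-19.350554
n=10: y≈-19.350554, sp=1, e=sp−y≈20.350554; I≈11.822133, D=e−e_prev≈36.060116; u=3/4·20.350554+1·11.822133+3/4·36.060116≈54.130135; next y=7/10·(-19.350554)+3/4·54.130135≈27.052213
n=11: y≈27.052213, sp=1, e=sp−y≈-26.052213; I≈-14.230081, D=e−e_prev≈-46.402767; u=3/4·(-26.052213)+1·(-14.230081)+3/4·(-46.402767)≈-68.571316; next y=7/10·27.052213+3/4·(-68.571316)≈-32.491938
n=12: y≈-32.491938, sp=1, e=sp−y≈33.491938; I≈19.261857, D=e−e_prev≈59.544151; u=3/4·33.491938+1·19.261857+3/4·59.544151≈89.038924; next y=7/10·(-32.491938)+3/4·89.038924≈44.034837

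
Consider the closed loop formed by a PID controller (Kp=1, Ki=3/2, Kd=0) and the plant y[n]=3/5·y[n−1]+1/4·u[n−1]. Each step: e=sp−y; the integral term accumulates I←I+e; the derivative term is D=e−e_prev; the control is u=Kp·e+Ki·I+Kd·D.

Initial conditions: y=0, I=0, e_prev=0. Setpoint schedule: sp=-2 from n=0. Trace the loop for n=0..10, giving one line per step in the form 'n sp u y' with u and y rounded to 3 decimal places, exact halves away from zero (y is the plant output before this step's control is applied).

(exact arithmetic carried between steps; '≈' marks a value shown rounded to 6 d.p. or computed from one; I and e_prev carry over from the previous line; the table rounds u and y to 3 d.p., halves away from zero)
n=0: y=0, sp=-2, e=sp−y=-2; I=-2, D=e−e_prev=-2; u=1·(-2)+3/2·(-2)+0·(-2)=-5; next y=3/5·0+1/4·(-5)=-1.25
n=1: y=-1.25, sp=-2, e=sp−y=-0.75; I=-2.75, D=e−e_prev=1.25; u=1·(-0.75)+3/2·(-2.75)+0·1.25=-4.875; next y=3/5·(-1.25)+1/4·(-4.875)=-1.96875
n=2: y=-1.96875, sp=-2, e=sp−y=-0.03125; I=-2.78125, D=e−e_prev=0.71875; u=1·(-0.03125)+3/2·(-2.78125)+0·0.71875=-4.203125; next y=3/5·(-1.96875)+1/4·(-4.203125)≈-2.232031
n=3: y≈-2.232031, sp=-2, e=sp−y≈0.232031; I≈-2.549219, D=e−e_prev≈0.263281; u=1·0.232031+3/2·(-2.549219)+0·0.263281≈-3.591797; next y=3/5·(-2.232031)+1/4·(-3.591797)≈-2.237168
n=4: y≈-2.237168, sp=-2, e=sp−y≈0.237168; I≈-2.312051, D=e−e_prev≈0.005137; u=1·0.237168+3/2·(-2.312051)+0·0.005137≈-3.230908; next y=3/5·(-2.237168)+1/4·(-3.230908)≈-2.150028
n=5: y≈-2.150028, sp=-2, e=sp−y≈0.150028; I≈-2.162023, D=e−e_prev≈-0.087140; u=1·0.150028+3/2·(-2.162023)+0·(-0.087140)≈-3.093007; next y=3/5·(-2.150028)+1/4·(-3.093007)≈-2.063268
n=6: y≈-2.063268, sp=-2, e=sp−y≈0.063268; I≈-2.098755, D=e−e_prev≈-0.086759; u=1·0.063268+3/2·(-2.098755)+0·(-0.086759)≈-3.084864; next y=3/5·(-2.063268)+1/4·(-3.084864)≈-2.009177
n=7: y≈-2.009177, sp=-2, e=sp−y≈0.009177; I≈-2.089578, D=e−e_prev≈-0.054091; u=1·0.009177+3/2·(-2.089578)+0·(-0.054091)≈-3.125190; next y=3/5·(-2.009177)+1/4·(-3.125190)≈-1.986804
n=8: y≈-1.986804, sp=-2, e=sp−y≈-0.013196; I≈-2.102774, D=e−e_prev≈-0.022373; u=1·(-0.013196)+3/2·(-2.102774)+0·(-0.022373)≈-3.167358; next y=3/5·(-1.986804)+1/4·(-3.167358)≈-1.983922
n=9: y≈-1.983922, sp=-2, e=sp−y≈-0.016078; I≈-2.118853, D=e−e_prev≈-0.002882; u=1·(-0.016078)+3/2·(-2.118853)+0·(-0.002882)≈-3.194357; next y=3/5·(-1.983922)+1/4·(-3.194357)≈-1.988942
n=10: y≈-1.988942, sp=-2, e=sp−y≈-0.011058; I≈-2.129910, D=e−e_prev≈0.005021; u=1·(-0.011058)+3/2·(-2.129910)+0·0.005021≈-3.205923; next y=3/5·(-1.988942)+1/4·(-3.205923)≈-1.994846

0 -2 -5.000 0.000
1 -2 -4.875 -1.250
2 -2 -4.203 -1.969
3 -2 -3.592 -2.232
4 -2 -3.231 -2.237
5 -2 -3.093 -2.150
6 -2 -3.085 -2.063
7 -2 -3.125 -2.009
8 -2 -3.167 -1.987
9 -2 -3.194 -1.984
10 -2 -3.206 -1.989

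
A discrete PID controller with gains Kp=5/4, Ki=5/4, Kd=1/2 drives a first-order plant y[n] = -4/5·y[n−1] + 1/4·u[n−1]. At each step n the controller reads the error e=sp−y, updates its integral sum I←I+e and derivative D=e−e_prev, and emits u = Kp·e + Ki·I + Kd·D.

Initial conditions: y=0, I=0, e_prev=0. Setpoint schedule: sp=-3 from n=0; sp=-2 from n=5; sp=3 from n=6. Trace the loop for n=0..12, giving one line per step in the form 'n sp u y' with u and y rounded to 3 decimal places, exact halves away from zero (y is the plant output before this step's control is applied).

0 -3 -9.000 0.000
1 -3 -4.500 -2.250
2 -3 -15.338 0.675
3 -3 -3.321 -4.374
4 -3 -25.259 2.669
5 -2 7.535 -8.450
6 3 -26.744 8.644
7 3 38.983 -13.601
8 3 -54.071 20.627
9 3 92.946 -30.019
10 3 -122.915 47.252
11 3 207.751 -68.530
12 3 -286.603 106.762

(exact arithmetic carried between steps; '≈' marks a value shown rounded to 6 d.p. or computed from one; I and e_prev carry over from the previous line; the table rounds u and y to 3 d.p., halves away from zero)
n=0: y=0, sp=-3, e=sp−y=-3; I=-3, D=e−e_prev=-3; u=5/4·(-3)+5/4·(-3)+1/2·(-3)=-9; next y=-4/5·0+1/4·(-9)=-2.25
n=1: y=-2.25, sp=-3, e=sp−y=-0.75; I=-3.75, D=e−e_prev=2.25; u=5/4·(-0.75)+5/4·(-3.75)+1/2·2.25=-4.5; next y=-4/5·(-2.25)+1/4·(-4.5)=0.675
n=2: y=0.675, sp=-3, e=sp−y=-3.675; I=-7.425, D=e−e_prev=-2.925; u=5/4·(-3.675)+5/4·(-7.425)+1/2·(-2.925)=-15.3375; next y=-4/5·0.675+1/4·(-15.3375)=-4.374375
n=3: y=-4.374375, sp=-3, e=sp−y=1.374375; I=-6.050625, D=e−e_prev=5.049375; u=5/4·1.374375+5/4·(-6.050625)+1/2·5.049375=-3.320625; next y=-4/5·(-4.374375)+1/4·(-3.320625)≈2.669344
n=4: y≈2.669344, sp=-3, e=sp−y≈-5.669344; I≈-11.719969, D=e−e_prev≈-7.043719; u=5/4·(-5.669344)+5/4·(-11.719969)+1/2·(-7.043719)≈-25.2585; next y=-4/5·2.669344+1/4·(-25.2585)≈-8.4501
n=5: y=-8.4501, sp=-2, e=sp−y=6.4501; I≈-5.269869, D=e−e_prev≈12.119444; u=5/4·6.4501+5/4·(-5.269869)+1/2·12.119444≈7.535011; next y=-4/5·(-8.4501)+1/4·7.535011≈8.643833
n=6: y≈8.643833, sp=3, e=sp−y≈-5.643833; I≈-10.913701, D=e−e_prev≈-12.093933; u=5/4·(-5.643833)+5/4·(-10.913701)+1/2·(-12.093933)≈-26.743884; next y=-4/5·8.643833+1/4·(-26.743884)≈-13.601037
n=7: y≈-13.601037, sp=3, e=sp−y≈16.601037; I≈5.687336, D=e−e_prev≈22.244870; u=5/4·16.601037+5/4·5.687336+1/2·22.244870≈38.982901; next y=-4/5·(-13.601037)+1/4·38.982901≈20.626555
n=8: y≈20.626555, sp=3, e=sp−y≈-17.626555; I≈-11.939219, D=e−e_prev≈-34.227592; u=5/4·(-17.626555)+5/4·(-11.939219)+1/2·(-34.227592)≈-54.071014; next y=-4/5·20.626555+1/4·(-54.071014)≈-30.018998
n=9: y≈-30.018998, sp=3, e=sp−y≈33.018998; I≈21.079778, D=e−e_prev≈50.645553; u=5/4·33.018998+5/4·21.079778+1/2·50.645553≈92.946246; next y=-4/5·(-30.018998)+1/4·92.946246≈47.251760
n=10: y≈47.251760, sp=3, e=sp−y≈-44.251760; I≈-23.171981, D=e−e_prev≈-77.270757; u=5/4·(-44.251760)+5/4·(-23.171981)+1/2·(-77.270757)≈-122.915055; next y=-4/5·47.251760+1/4·(-122.915055)≈-68.530171
n=11: y≈-68.530171, sp=3, e=sp−y≈71.530171; I≈48.358190, D=e−e_prev≈115.781931; u=5/4·71.530171+5/4·48.358190+1/2·115.781931≈207.751417; next y=-4/5·(-68.530171)+1/4·207.751417≈106.761991
n=12: y≈106.761991, sp=3, e=sp−y≈-103.761991; I≈-55.403801, D=e−e_prev≈-175.292163; u=5/4·(-103.761991)+5/4·(-55.403801)+1/2·(-175.292163)≈-286.603322; next y=-4/5·106.761991+1/4·(-286.603322)≈-157.060424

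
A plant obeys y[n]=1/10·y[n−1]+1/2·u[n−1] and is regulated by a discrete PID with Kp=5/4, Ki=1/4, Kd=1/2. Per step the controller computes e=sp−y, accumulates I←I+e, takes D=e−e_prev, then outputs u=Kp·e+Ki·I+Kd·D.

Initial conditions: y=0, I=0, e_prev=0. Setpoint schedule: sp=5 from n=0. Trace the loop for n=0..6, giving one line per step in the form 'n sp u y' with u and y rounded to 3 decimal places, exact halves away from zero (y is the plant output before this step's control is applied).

0 5 10.000 0.000
1 5 -1.250 5.000
2 5 11.500 -0.125
3 5 -1.506 5.738
4 5 13.074 -0.179
5 5 -1.986 6.519
6 5 14.704 -0.341

(exact arithmetic carried between steps; '≈' marks a value shown rounded to 6 d.p. or computed from one; I and e_prev carry over from the previous line; the table rounds u and y to 3 d.p., halves away from zero)
n=0: y=0, sp=5, e=sp−y=5; I=5, D=e−e_prev=5; u=5/4·5+1/4·5+1/2·5=10; next y=1/10·0+1/2·10=5
n=1: y=5, sp=5, e=sp−y=0; I=5, D=e−e_prev=-5; u=5/4·0+1/4·5+1/2·(-5)=-1.25; next y=1/10·5+1/2·(-1.25)=-0.125
n=2: y=-0.125, sp=5, e=sp−y=5.125; I=10.125, D=e−e_prev=5.125; u=5/4·5.125+1/4·10.125+1/2·5.125=11.5; next y=1/10·(-0.125)+1/2·11.5=5.7375
n=3: y=5.7375, sp=5, e=sp−y=-0.7375; I=9.3875, D=e−e_prev=-5.8625; u=5/4·(-0.7375)+1/4·9.3875+1/2·(-5.8625)=-1.50625; next y=1/10·5.7375+1/2·(-1.50625)=-0.179375
n=4: y=-0.179375, sp=5, e=sp−y=5.179375; I=14.566875, D=e−e_prev=5.916875; u=5/4·5.179375+1/4·14.566875+1/2·5.916875=13.074375; next y=1/10·(-0.179375)+1/2·13.074375=6.51925
n=5: y=6.51925, sp=5, e=sp−y=-1.51925; I=13.047625, D=e−e_prev=-6.698625; u=5/4·(-1.51925)+1/4·13.047625+1/2·(-6.698625)≈-1.986469; next y=1/10·6.51925+1/2·(-1.986469)≈-0.341309
n=6: y≈-0.341309, sp=5, e=sp−y≈5.341309; I≈18.388934, D=e−e_prev≈6.860559; u=5/4·5.341309+1/4·18.388934+1/2·6.860559≈14.70415; next y=1/10·(-0.341309)+1/2·14.70415≈7.317944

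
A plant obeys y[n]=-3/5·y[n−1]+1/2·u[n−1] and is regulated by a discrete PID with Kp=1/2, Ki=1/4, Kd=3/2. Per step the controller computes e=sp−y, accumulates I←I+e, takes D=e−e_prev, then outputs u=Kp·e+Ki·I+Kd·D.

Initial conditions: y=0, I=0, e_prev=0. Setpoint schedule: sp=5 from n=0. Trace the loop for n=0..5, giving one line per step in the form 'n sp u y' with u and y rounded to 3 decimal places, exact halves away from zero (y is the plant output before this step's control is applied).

0 5 11.250 0.000
1 5 -7.656 5.625
2 5 29.488 -7.203
3 5 -45.809 19.066
4 5 110.251 -34.344
5 5 -207.699 75.732

(exact arithmetic carried between steps; '≈' marks a value shown rounded to 6 d.p. or computed from one; I and e_prev carry over from the previous line; the table rounds u and y to 3 d.p., halves away from zero)
n=0: y=0, sp=5, e=sp−y=5; I=5, D=e−e_prev=5; u=1/2·5+1/4·5+3/2·5=11.25; next y=-3/5·0+1/2·11.25=5.625
n=1: y=5.625, sp=5, e=sp−y=-0.625; I=4.375, D=e−e_prev=-5.625; u=1/2·(-0.625)+1/4·4.375+3/2·(-5.625)=-7.65625; next y=-3/5·5.625+1/2·(-7.65625)=-7.203125
n=2: y=-7.203125, sp=5, e=sp−y=12.203125; I=16.578125, D=e−e_prev=12.828125; u=1/2·12.203125+1/4·16.578125+3/2·12.828125≈29.488281; next y=-3/5·(-7.203125)+1/2·29.488281≈19.066016
n=3: y≈19.066016, sp=5, e=sp−y≈-14.066016; I≈2.512109, D=e−e_prev≈-26.269141; u=1/2·(-14.066016)+1/4·2.512109+3/2·(-26.269141)≈-45.808691; next y=-3/5·19.066016+1/2·(-45.808691)≈-34.343955
n=4: y≈-34.343955, sp=5, e=sp−y≈39.343955; I≈41.856064, D=e−e_prev≈53.409971; u=1/2·39.343955+1/4·41.856064+3/2·53.409971≈110.250950; next y=-3/5·(-34.343955)+1/2·110.250950≈75.731848
n=5: y≈75.731848, sp=5, e=sp−y≈-70.731848; I≈-28.875783, D=e−e_prev≈-110.075803; u=1/2·(-70.731848)+1/4·(-28.875783)+3/2·(-110.075803)≈-207.698574; next y=-3/5·75.731848+1/2·(-207.698574)≈-149.288396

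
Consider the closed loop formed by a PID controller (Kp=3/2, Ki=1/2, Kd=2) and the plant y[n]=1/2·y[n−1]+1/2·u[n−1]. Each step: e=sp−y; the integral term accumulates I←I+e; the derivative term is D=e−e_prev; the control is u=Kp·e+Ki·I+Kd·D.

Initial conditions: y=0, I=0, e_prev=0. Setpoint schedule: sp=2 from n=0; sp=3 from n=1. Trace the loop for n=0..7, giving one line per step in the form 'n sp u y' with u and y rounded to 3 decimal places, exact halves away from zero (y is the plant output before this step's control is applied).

(exact arithmetic carried between steps; '≈' marks a value shown rounded to 6 d.p. or computed from one; I and e_prev carry over from the previous line; the table rounds u and y to 3 d.p., halves away from zero)
n=0: y=0, sp=2, e=sp−y=2; I=2, D=e−e_prev=2; u=3/2·2+1/2·2+2·2=8; next y=1/2·0+1/2·8=4
n=1: y=4, sp=3, e=sp−y=-1; I=1, D=e−e_prev=-3; u=3/2·(-1)+1/2·1+2·(-3)=-7; next y=1/2·4+1/2·(-7)=-1.5
n=2: y=-1.5, sp=3, e=sp−y=4.5; I=5.5, D=e−e_prev=5.5; u=3/2·4.5+1/2·5.5+2·5.5=20.5; next y=1/2·(-1.5)+1/2·20.5=9.5
n=3: y=9.5, sp=3, e=sp−y=-6.5; I=-1, D=e−e_prev=-11; u=3/2·(-6.5)+1/2·(-1)+2·(-11)=-32.25; next y=1/2·9.5+1/2·(-32.25)=-11.375
n=4: y=-11.375, sp=3, e=sp−y=14.375; I=13.375, D=e−e_prev=20.875; u=3/2·14.375+1/2·13.375+2·20.875=70; next y=1/2·(-11.375)+1/2·70=29.3125
n=5: y=29.3125, sp=3, e=sp−y=-26.3125; I=-12.9375, D=e−e_prev=-40.6875; u=3/2·(-26.3125)+1/2·(-12.9375)+2·(-40.6875)=-127.3125; next y=1/2·29.3125+1/2·(-127.3125)=-49
n=6: y=-49, sp=3, e=sp−y=52; I=39.0625, D=e−e_prev=78.3125; u=3/2·52+1/2·39.0625+2·78.3125=254.15625; next y=1/2·(-49)+1/2·254.15625=102.578125
n=7: y=102.578125, sp=3, e=sp−y=-99.578125; I=-60.515625, D=e−e_prev=-151.578125; u=3/2·(-99.578125)+1/2·(-60.515625)+2·(-151.578125)=-482.78125; next y=1/2·102.578125+1/2·(-482.78125)≈-190.101563

0 2 8.000 0.000
1 3 -7.000 4.000
2 3 20.500 -1.500
3 3 -32.250 9.500
4 3 70.000 -11.375
5 3 -127.313 29.313
6 3 254.156 -49.000
7 3 -482.781 102.578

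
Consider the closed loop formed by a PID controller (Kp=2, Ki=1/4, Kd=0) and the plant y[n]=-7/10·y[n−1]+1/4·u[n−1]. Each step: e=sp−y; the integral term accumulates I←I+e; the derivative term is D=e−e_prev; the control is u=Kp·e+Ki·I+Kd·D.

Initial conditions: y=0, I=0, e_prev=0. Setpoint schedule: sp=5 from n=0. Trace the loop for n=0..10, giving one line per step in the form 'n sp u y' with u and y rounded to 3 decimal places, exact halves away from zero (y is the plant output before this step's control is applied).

(exact arithmetic carried between steps; '≈' marks a value shown rounded to 6 d.p. or computed from one; I and e_prev carry over from the previous line; the table rounds u and y to 3 d.p., halves away from zero)
n=0: y=0, sp=5, e=sp−y=5; I=5, D=e−e_prev=5; u=2·5+1/4·5+0·5=11.25; next y=-7/10·0+1/4·11.25=2.8125
n=1: y=2.8125, sp=5, e=sp−y=2.1875; I=7.1875, D=e−e_prev=-2.8125; u=2·2.1875+1/4·7.1875+0·(-2.8125)=6.171875; next y=-7/10·2.8125+1/4·6.171875≈-0.425781
n=2: y≈-0.425781, sp=5, e=sp−y≈5.425781; I≈12.613281, D=e−e_prev≈3.238281; u=2·5.425781+1/4·12.613281+0·3.238281≈14.004883; next y=-7/10·(-0.425781)+1/4·14.004883≈3.799268
n=3: y≈3.799268, sp=5, e=sp−y≈1.200732; I≈13.814014, D=e−e_prev≈-4.225049; u=2·1.200732+1/4·13.814014+0·(-4.225049)≈5.854968; next y=-7/10·3.799268+1/4·5.854968≈-1.195745
n=4: y≈-1.195745, sp=5, e=sp−y≈6.195745; I≈20.009759, D=e−e_prev≈4.995013; u=2·6.195745+1/4·20.009759+0·4.995013≈17.393930; next y=-7/10·(-1.195745)+1/4·17.393930≈5.185504
n=5: y≈5.185504, sp=5, e=sp−y≈-0.185504; I≈19.824255, D=e−e_prev≈-6.381249; u=2·(-0.185504)+1/4·19.824255+0·(-6.381249)≈4.585055; next y=-7/10·5.185504+1/4·4.585055≈-2.483589
n=6: y≈-2.483589, sp=5, e=sp−y≈7.483589; I≈27.307844, D=e−e_prev≈7.669093; u=2·7.483589+1/4·27.307844+0·7.669093≈21.794139; next y=-7/10·(-2.483589)+1/4·21.794139≈7.187047
n=7: y≈7.187047, sp=5, e=sp−y≈-2.187047; I≈25.120797, D=e−e_prev≈-9.670636; u=2·(-2.187047)+1/4·25.120797+0·(-9.670636)≈1.906105; next y=-7/10·7.187047+1/4·1.906105≈-4.554407
n=8: y≈-4.554407, sp=5, e=sp−y≈9.554407; I≈34.675203, D=e−e_prev≈11.741454; u=2·9.554407+1/4·34.675203+0·11.741454≈27.777615; next y=-7/10·(-4.554407)+1/4·27.777615≈10.132488
n=9: y≈10.132488, sp=5, e=sp−y≈-5.132488; I≈29.542715, D=e−e_prev≈-14.686895; u=2·(-5.132488)+1/4·29.542715+0·(-14.686895)≈-2.879298; next y=-7/10·10.132488+1/4·(-2.879298)≈-7.812566
n=10: y≈-7.812566, sp=5, e=sp−y≈12.812566; I≈42.355281, D=e−e_prev≈17.945055; u=2·12.812566+1/4·42.355281+0·17.945055≈36.213953; next y=-7/10·(-7.812566)+1/4·36.213953≈14.522285

0 5 11.250 0.000
1 5 6.172 2.813
2 5 14.005 -0.426
3 5 5.855 3.799
4 5 17.394 -1.196
5 5 4.585 5.186
6 5 21.794 -2.484
7 5 1.906 7.187
8 5 27.778 -4.554
9 5 -2.879 10.132
10 5 36.214 -7.813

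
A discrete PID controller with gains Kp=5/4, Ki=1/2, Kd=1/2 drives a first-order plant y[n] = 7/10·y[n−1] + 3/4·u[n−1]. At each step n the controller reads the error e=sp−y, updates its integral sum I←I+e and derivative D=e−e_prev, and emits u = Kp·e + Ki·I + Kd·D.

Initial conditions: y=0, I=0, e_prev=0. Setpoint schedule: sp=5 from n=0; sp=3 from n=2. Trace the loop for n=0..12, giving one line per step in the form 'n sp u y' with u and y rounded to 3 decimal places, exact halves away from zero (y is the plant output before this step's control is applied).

0 5 11.250 0.000
1 5 -7.734 8.438
2 3 9.013 0.105
3 3 -7.844 6.833
4 3 11.452 -1.099
5 3 -10.532 7.820
6 3 14.569 -2.426
7 3 -14.063 9.229
8 3 18.611 -4.087
9 3 -18.668 11.097
10 3 23.868 -6.233
11 3 -24.665 13.538
12 3 30.712 -9.022

(exact arithmetic carried between steps; '≈' marks a value shown rounded to 6 d.p. or computed from one; I and e_prev carry over from the previous line; the table rounds u and y to 3 d.p., halves away from zero)
n=0: y=0, sp=5, e=sp−y=5; I=5, D=e−e_prev=5; u=5/4·5+1/2·5+1/2·5=11.25; next y=7/10·0+3/4·11.25=8.4375
n=1: y=8.4375, sp=5, e=sp−y=-3.4375; I=1.5625, D=e−e_prev=-8.4375; u=5/4·(-3.4375)+1/2·1.5625+1/2·(-8.4375)=-7.734375; next y=7/10·8.4375+3/4·(-7.734375)≈0.105469
n=2: y≈0.105469, sp=3, e=sp−y≈2.894531; I≈4.457031, D=e−e_prev≈6.332031; u=5/4·2.894531+1/2·4.457031+1/2·6.332031≈9.012695; next y=7/10·0.105469+3/4·9.012695≈6.833350
n=3: y≈6.833350, sp=3, e=sp−y≈-3.833350; I≈0.623682, D=e−e_prev≈-6.727881; u=5/4·(-3.833350)+1/2·0.623682+1/2·(-6.727881)≈-7.843787; next y=7/10·6.833350+3/4·(-7.843787)≈-1.099495
n=4: y≈-1.099495, sp=3, e=sp−y≈4.099495; I≈4.723177, D=e−e_prev≈7.932845; u=5/4·4.099495+1/2·4.723177+1/2·7.932845≈11.452380; next y=7/10·(-1.099495)+3/4·11.452380≈7.819638
n=5: y≈7.819638, sp=3, e=sp−y≈-4.819638; I≈-0.096461, D=e−e_prev≈-8.919134; u=5/4·(-4.819638)+1/2·(-0.096461)+1/2·(-8.919134)≈-10.532345; next y=7/10·7.819638+3/4·(-10.532345)≈-2.425512
n=6: y≈-2.425512, sp=3, e=sp−y≈5.425512; I≈5.329051, D=e−e_prev≈10.245150; u=5/4·5.425512+1/2·5.329051+1/2·10.245150≈14.568991; next y=7/10·(-2.425512)+3/4·14.568991≈9.228885
n=7: y≈9.228885, sp=3, e=sp−y≈-6.228885; I≈-0.899834, D=e−e_prev≈-11.654397; u=5/4·(-6.228885)+1/2·(-0.899834)+1/2·(-11.654397)≈-14.063221; next y=7/10·9.228885+3/4·(-14.063221)≈-4.087197
n=8: y≈-4.087197, sp=3, e=sp−y≈7.087197; I≈6.187363, D=e−e_prev≈13.316081; u=5/4·7.087197+1/2·6.187363+1/2·13.316081≈18.610718; next y=7/10·(-4.087197)+3/4·18.610718≈11.097001
n=9: y≈11.097001, sp=3, e=sp−y≈-8.097001; I≈-1.909638, D=e−e_prev≈-15.184197; u=5/4·(-8.097001)+1/2·(-1.909638)+1/2·(-15.184197)≈-18.668168; next y=7/10·11.097001+3/4·(-18.668168)≈-6.233226
n=10: y≈-6.233226, sp=3, e=sp−y≈9.233226; I≈7.323588, D=e−e_prev≈17.330226; u=5/4·9.233226+1/2·7.323588+1/2·17.330226≈23.868439; next y=7/10·(-6.233226)+3/4·23.868439≈13.538072
n=11: y≈13.538072, sp=3, e=sp−y≈-10.538072; I≈-3.214484, D=e−e_prev≈-19.771297; u=5/4·(-10.538072)+1/2·(-3.214484)+1/2·(-19.771297)≈-24.665480; next y=7/10·13.538072+3/4·(-24.665480)≈-9.022460
n=12: y≈-9.022460, sp=3, e=sp−y≈12.022460; I≈8.807976, D=e−e_prev≈22.560531; u=5/4·12.022460+1/2·8.807976+1/2·22.560531≈30.712329; next y=7/10·(-9.022460)+3/4·30.712329≈16.718525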